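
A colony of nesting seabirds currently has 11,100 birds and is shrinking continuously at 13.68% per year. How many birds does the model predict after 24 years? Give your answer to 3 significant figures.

≈ 416 birds

P(24) = 11100 · e^(-0.1368·24) = 11100 · e^(-3.2832)
= 11100 · 0.03751 ≈ 416.34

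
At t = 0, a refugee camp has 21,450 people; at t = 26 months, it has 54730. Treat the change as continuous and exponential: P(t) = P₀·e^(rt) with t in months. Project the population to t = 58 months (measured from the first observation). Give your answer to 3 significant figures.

r = ln(54730/21450) / 26 ≈ 0.036026 per month
P(58) = 21450 · e^(0.036026·58) = 21450 · 8.08114 ≈ 173340.52

≈ 173,000 people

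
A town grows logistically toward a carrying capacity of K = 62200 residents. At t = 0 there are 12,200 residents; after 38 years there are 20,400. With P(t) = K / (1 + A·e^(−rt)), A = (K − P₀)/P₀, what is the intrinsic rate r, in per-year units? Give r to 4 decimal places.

r ≈ 0.0182 per year

A = (62200 − 12200)/12200 = 4.09836
20400 = 62200/(1 + 4.09836·e^(−r·38)) → e^(−38r) = (3.04902 − 1)/4.09836 = 0.499961
r = −ln(0.499961)/38 = 0.69323/38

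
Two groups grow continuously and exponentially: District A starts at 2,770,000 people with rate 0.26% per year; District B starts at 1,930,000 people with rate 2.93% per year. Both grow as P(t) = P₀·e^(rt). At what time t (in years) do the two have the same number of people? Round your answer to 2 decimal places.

t ≈ 13.53 years

2770000·e^(0.0026t) = 1930000·e^(0.0293t)
2770000/1930000 = e^((0.0293 − 0.0026)t) → ln(1.43523) = 0.0267·t
t = 0.36133 / 0.0267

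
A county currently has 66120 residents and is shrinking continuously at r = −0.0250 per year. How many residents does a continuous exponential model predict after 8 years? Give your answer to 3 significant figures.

≈ 54,100 residents

P(8) = 66120 · e^(-0.025·8) = 66120 · e^(-0.2)
= 66120 · 0.81873 ≈ 54134.48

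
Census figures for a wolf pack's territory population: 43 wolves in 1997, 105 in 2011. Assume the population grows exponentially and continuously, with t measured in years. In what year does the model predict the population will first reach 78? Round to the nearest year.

year 2006

r = ln(105/43) / 14 = 0.89276/14 ≈ 0.063769 per year
t = ln(78/43) / r = 0.59551/0.063769 ≈ 9.34 years after 1997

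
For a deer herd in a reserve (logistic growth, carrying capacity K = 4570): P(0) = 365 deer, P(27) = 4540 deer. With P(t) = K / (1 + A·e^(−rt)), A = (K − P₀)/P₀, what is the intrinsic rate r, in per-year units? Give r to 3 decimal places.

A = (4570 − 365)/365 = 11.52055
4540 = 4570/(1 + 11.52055·e^(−r·27)) → e^(−27r) = (1.00661 − 1)/11.52055 = 0.000574
r = −ln(0.000574)/27 = 7.46362/27

r ≈ 0.276 per year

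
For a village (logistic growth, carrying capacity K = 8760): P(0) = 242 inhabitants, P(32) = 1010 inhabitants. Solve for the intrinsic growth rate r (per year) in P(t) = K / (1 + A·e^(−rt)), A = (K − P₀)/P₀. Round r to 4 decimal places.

A = (8760 − 242)/242 = 35.19835
1010 = 8760/(1 + 35.19835·e^(−r·32)) → e^(−32r) = (8.67327 − 1)/35.19835 = 0.218001
r = −ln(0.218001)/32 = 1.52326/32

r ≈ 0.0476 per year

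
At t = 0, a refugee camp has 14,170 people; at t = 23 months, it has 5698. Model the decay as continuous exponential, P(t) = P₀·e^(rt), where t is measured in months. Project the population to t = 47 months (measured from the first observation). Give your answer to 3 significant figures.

r = ln(5698/14170) / 23 ≈ -0.039609 per month
P(47) = 14170 · e^(-0.039609·47) = 14170 · 0.15542 ≈ 2202.28

≈ 2,200 people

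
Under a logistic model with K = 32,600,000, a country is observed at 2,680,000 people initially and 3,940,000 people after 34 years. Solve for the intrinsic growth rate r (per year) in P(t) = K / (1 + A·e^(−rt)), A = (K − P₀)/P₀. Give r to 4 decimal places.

A = (32600000 − 2680000)/2680000 = 11.16418
3940000 = 32600000/(1 + 11.16418·e^(−r·34)) → e^(−34r) = (8.27411 − 1)/11.16418 = 0.651558
r = −ln(0.651558)/34 = 0.42839/34

r ≈ 0.0126 per year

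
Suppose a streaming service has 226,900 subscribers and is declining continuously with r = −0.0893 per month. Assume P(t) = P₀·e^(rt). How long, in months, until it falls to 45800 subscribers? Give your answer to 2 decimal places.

t ≈ 17.92 months

45800 = 226900 · e^(-0.0893·t)
t = ln(45800/226900) / -0.0893 = ln(0.20185) / -0.0893 = -1.60023 / -0.0893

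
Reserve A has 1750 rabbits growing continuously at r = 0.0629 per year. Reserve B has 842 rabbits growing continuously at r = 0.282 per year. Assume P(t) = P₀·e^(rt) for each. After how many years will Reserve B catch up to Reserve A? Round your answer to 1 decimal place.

t ≈ 3.3 years

1750·e^(0.0629t) = 842·e^(0.282t)
1750/842 = e^((0.282 − 0.0629)t) → ln(2.07838) = 0.2191·t
t = 0.73159 / 0.2191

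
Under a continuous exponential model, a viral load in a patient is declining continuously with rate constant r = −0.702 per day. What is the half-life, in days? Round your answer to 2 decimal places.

half-life = ln(2) / |r| = 0.69315 / 0.702

half-life ≈ 0.99 days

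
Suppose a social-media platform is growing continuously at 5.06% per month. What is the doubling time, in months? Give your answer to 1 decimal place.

doubling time = ln(2) / |r| = 0.69315 / 0.0506

doubling time ≈ 13.7 months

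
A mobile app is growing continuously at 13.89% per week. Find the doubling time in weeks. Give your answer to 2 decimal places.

doubling time = ln(2) / |r| = 0.69315 / 0.1389

doubling time ≈ 4.99 weeks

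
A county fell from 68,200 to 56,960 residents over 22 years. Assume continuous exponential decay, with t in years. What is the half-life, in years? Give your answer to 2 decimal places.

half-life ≈ 84.67 years

r = ln(56960/68200) / 22 = ln(0.83519) / 22 ≈ -0.008186 per year
half-life = ln 2 / |r| = 0.69315 / 0.008186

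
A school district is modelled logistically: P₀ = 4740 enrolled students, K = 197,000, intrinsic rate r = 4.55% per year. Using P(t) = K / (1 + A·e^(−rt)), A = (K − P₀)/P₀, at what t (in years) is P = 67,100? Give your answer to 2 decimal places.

t ≈ 66.86 years

A = (197000 − 4740)/4740 = 40.56118
67100 = 197000/(1 + 40.56118·e^(−0.0455t)) → 1 + 40.56118·e^(−0.0455t) = 2.93592
e^(−0.0455t) = 0.047728 → t = ln(20.95193)/0.0455 = 3.04223/0.0455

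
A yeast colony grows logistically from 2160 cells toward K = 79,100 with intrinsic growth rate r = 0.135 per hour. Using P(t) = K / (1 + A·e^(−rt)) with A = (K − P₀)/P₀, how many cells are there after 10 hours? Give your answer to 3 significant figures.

≈ 7,730 cells

A = (79100 − 2160)/2160 = 35.62037
P(10) = 79100 / (1 + 35.62037·e^(−0.135·10)) = 79100 / (1 + 35.62037·0.25924)
= 79100 / 10.23423 ≈ 7728.96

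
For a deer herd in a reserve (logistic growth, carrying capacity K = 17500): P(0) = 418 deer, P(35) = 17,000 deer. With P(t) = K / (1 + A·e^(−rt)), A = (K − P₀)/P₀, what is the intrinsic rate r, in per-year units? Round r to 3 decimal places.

A = (17500 − 418)/418 = 40.86603
17000 = 17500/(1 + 40.86603·e^(−r·35)) → e^(−35r) = (1.02941 − 1)/40.86603 = 0.00072
r = −ln(0.00072)/35 = 7.23666/35

r ≈ 0.207 per year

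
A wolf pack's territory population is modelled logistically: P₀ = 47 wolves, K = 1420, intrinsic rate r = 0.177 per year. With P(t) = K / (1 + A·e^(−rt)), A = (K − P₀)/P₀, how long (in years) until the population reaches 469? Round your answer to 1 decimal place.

t ≈ 15.1 years

A = (1420 − 47)/47 = 29.21277
469 = 1420/(1 + 29.21277·e^(−0.177t)) → 1 + 29.21277·e^(−0.177t) = 3.02772
e^(−0.177t) = 0.069412 → t = ln(14.40672)/0.177 = 2.66769/0.177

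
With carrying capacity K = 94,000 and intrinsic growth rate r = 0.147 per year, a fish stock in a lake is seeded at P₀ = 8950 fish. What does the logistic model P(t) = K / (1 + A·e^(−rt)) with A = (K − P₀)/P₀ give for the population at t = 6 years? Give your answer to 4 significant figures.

≈ 19,050 fish

A = (94000 − 8950)/8950 = 9.50279
P(6) = 94000 / (1 + 9.50279·e^(−0.147·6)) = 94000 / (1 + 9.50279·0.413954)
= 94000 / 4.93372 ≈ 19052.56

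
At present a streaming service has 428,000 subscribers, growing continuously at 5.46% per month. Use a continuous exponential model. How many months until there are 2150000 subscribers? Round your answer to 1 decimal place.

2150000 = 428000 · e^(0.0546·t)
t = ln(2150000/428000) / 0.0546 = ln(5.02336) / 0.0546 = 1.6141 / 0.0546

t ≈ 29.6 months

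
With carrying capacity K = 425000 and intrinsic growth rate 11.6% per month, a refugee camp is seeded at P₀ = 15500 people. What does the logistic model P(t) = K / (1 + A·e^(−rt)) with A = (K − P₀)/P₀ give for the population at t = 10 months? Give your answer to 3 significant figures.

A = (425000 − 15500)/15500 = 26.41935
P(10) = 425000 / (1 + 26.41935·e^(−0.116·10)) = 425000 / (1 + 26.41935·0.313486)
= 425000 / 9.2821 ≈ 45787.04

≈ 45,800 people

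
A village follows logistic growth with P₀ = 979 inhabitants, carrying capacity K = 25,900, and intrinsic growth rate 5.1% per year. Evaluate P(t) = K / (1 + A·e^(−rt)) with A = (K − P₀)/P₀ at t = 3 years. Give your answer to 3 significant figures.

≈ 1,130 inhabitants

A = (25900 − 979)/979 = 25.45557
P(3) = 25900 / (1 + 25.45557·e^(−0.051·3)) = 25900 / (1 + 25.45557·0.85813)
= 25900 / 22.84418 ≈ 1133.77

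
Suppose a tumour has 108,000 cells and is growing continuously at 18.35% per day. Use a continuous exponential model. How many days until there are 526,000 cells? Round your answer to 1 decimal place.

t ≈ 8.6 days

526000 = 108000 · e^(0.1835·t)
t = ln(526000/108000) / 0.1835 = ln(4.87037) / 0.1835 = 1.58317 / 0.1835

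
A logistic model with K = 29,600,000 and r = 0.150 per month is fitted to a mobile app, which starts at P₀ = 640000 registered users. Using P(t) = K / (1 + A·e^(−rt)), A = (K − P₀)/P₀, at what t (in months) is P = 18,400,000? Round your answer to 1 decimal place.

A = (29600000 − 640000)/640000 = 45.25
18400000 = 29600000/(1 + 45.25·e^(−0.15t)) → 1 + 45.25·e^(−0.15t) = 1.6087
e^(−0.15t) = 0.013452 → t = ln(74.33929)/0.15 = 4.30864/0.15

t ≈ 28.7 months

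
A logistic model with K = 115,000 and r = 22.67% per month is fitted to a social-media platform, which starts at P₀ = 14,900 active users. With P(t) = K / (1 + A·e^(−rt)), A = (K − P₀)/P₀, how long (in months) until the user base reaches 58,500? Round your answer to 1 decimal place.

t ≈ 8.6 months

A = (115000 − 14900)/14900 = 6.71812
58500 = 115000/(1 + 6.71812·e^(−0.2267t)) → 1 + 6.71812·e^(−0.2267t) = 1.96581
e^(−0.2267t) = 0.143762 → t = ln(6.95593)/0.2267 = 1.93959/0.2267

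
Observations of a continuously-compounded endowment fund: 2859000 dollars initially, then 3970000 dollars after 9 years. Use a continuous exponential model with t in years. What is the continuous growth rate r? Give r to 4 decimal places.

3970000 = 2859000 · e^(r·9)
e^(9r) = 3970000/2859000 = 1.3886
r = ln(1.3886) / 9 = 0.32829 / 9

r ≈ 0.0365 per year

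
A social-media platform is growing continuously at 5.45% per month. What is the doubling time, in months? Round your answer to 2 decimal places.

doubling time = ln(2) / |r| = 0.69315 / 0.0545

doubling time ≈ 12.72 months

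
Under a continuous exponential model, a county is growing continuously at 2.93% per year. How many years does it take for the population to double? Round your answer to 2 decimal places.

doubling time ≈ 23.66 years

doubling time = ln(2) / |r| = 0.69315 / 0.0293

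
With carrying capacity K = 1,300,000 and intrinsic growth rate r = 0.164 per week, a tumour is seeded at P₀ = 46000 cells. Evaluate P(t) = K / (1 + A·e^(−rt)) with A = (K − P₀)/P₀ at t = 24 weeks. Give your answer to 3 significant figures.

≈ 848,000 cells

A = (1300000 − 46000)/46000 = 27.26087
P(24) = 1300000 / (1 + 27.26087·e^(−0.164·24)) = 1300000 / (1 + 27.26087·0.019526)
= 1300000 / 1.5323 ≈ 848397.73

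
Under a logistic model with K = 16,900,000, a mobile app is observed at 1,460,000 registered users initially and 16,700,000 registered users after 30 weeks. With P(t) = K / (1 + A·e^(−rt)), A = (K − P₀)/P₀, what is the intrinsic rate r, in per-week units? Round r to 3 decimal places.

r ≈ 0.226 per week

A = (16900000 − 1460000)/1460000 = 10.57534
16700000 = 16900000/(1 + 10.57534·e^(−r·30)) → e^(−30r) = (1.01198 − 1)/10.57534 = 0.001132
r = −ln(0.001132)/30 = 6.78337/30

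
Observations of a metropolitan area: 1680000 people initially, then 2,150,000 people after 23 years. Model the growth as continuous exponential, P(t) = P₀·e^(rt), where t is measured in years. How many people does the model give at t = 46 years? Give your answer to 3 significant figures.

≈ 2,750,000 people

r = ln(2150000/1680000) / 23 ≈ 0.010725 per year
P(46) = 1680000 · e^(0.010725·46) = 1680000 · 1.63779 ≈ 2751488.1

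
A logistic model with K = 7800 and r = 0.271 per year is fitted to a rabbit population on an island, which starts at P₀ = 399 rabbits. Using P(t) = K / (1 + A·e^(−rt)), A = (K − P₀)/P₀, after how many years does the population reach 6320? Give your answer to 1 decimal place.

A = (7800 − 399)/399 = 18.54887
6320 = 7800/(1 + 18.54887·e^(−0.271t)) → 1 + 18.54887·e^(−0.271t) = 1.23418
e^(−0.271t) = 0.012625 → t = ln(79.2087)/0.271 = 4.37209/0.271

t ≈ 16.1 years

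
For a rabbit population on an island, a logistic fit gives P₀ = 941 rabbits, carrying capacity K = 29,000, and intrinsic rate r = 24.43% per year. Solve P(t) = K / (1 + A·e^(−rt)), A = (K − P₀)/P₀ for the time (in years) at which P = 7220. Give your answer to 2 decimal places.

A = (29000 − 941)/941 = 29.81828
7220 = 29000/(1 + 29.81828·e^(−0.2443t)) → 1 + 29.81828·e^(−0.2443t) = 4.01662
e^(−0.2443t) = 0.101167 → t = ln(9.88466)/0.2443 = 2.29098/0.2443

t ≈ 9.38 years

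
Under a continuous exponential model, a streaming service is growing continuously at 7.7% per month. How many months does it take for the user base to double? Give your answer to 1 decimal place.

doubling time ≈ 9.0 months

doubling time = ln(2) / |r| = 0.69315 / 0.077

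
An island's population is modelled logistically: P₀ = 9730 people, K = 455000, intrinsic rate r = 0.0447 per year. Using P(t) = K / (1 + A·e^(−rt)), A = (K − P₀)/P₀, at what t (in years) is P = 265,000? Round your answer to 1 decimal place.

A = (455000 − 9730)/9730 = 45.76259
265000 = 455000/(1 + 45.76259·e^(−0.0447t)) → 1 + 45.76259·e^(−0.0447t) = 1.71698
e^(−0.0447t) = 0.015667 → t = ln(63.82677)/0.0447 = 4.15617/0.0447

t ≈ 93.0 years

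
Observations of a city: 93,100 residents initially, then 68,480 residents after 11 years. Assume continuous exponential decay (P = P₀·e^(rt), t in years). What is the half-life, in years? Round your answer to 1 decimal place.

r = ln(68480/93100) / 11 = ln(0.73555) / 11 ≈ -0.027921 per year
half-life = ln 2 / |r| = 0.69315 / 0.027921

half-life ≈ 24.8 years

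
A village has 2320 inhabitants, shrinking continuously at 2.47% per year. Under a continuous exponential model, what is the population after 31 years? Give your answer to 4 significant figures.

≈ 1,079 inhabitants

P(31) = 2320 · e^(-0.0247·31) = 2320 · e^(-0.7657)
= 2320 · 0.46501 ≈ 1078.82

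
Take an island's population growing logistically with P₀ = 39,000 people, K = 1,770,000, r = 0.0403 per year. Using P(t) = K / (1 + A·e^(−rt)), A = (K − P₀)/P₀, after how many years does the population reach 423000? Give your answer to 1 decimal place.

t ≈ 65.4 years

A = (1770000 − 39000)/39000 = 44.38462
423000 = 1770000/(1 + 44.38462·e^(−0.0403t)) → 1 + 44.38462·e^(−0.0403t) = 4.1844
e^(−0.0403t) = 0.071746 → t = ln(13.93815)/0.0403 = 2.63463/0.0403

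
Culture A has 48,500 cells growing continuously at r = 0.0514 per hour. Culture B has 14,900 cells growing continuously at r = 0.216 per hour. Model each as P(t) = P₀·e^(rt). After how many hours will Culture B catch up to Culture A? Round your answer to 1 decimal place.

t ≈ 7.2 hours

48500·e^(0.0514t) = 14900·e^(0.216t)
48500/14900 = e^((0.216 − 0.0514)t) → ln(3.25503) = 0.1646·t
t = 1.1802 / 0.1646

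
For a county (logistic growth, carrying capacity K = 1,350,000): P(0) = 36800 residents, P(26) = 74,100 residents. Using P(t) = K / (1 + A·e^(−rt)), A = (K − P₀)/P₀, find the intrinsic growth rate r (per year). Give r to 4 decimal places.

r ≈ 0.0280 per year

A = (1350000 − 36800)/36800 = 35.68478
74100 = 1350000/(1 + 35.68478·e^(−r·26)) → e^(−26r) = (18.21862 − 1)/35.68478 = 0.48252
r = −ln(0.48252)/26 = 0.72873/26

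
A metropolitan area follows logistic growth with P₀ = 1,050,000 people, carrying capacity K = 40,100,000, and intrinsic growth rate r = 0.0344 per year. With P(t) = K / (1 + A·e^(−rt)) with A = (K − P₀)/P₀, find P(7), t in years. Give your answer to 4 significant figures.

≈ 1,326,000 people

A = (40100000 − 1050000)/1050000 = 37.19048
P(7) = 40100000 / (1 + 37.19048·e^(−0.0344·7)) = 40100000 / (1 + 37.19048·0.785999)
= 40100000 / 30.23167 ≈ 1326423.58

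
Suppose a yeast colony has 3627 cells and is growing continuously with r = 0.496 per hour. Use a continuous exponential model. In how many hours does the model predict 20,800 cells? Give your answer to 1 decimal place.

t ≈ 3.5 hours

20800 = 3627 · e^(0.496·t)
t = ln(20800/3627) / 0.496 = ln(5.73477) / 0.496 = 1.74655 / 0.496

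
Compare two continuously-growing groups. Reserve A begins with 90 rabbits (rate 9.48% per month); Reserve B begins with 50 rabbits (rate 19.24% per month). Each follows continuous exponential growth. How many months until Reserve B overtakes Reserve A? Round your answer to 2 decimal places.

t ≈ 6.02 months

90·e^(0.0948t) = 50·e^(0.1924t)
90/50 = e^((0.1924 − 0.0948)t) → ln(1.8) = 0.0976·t
t = 0.58779 / 0.0976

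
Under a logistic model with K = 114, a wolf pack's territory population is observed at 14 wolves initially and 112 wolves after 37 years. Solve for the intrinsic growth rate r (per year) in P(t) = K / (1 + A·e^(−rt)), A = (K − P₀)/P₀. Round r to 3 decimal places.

A = (114 − 14)/14 = 7.14286
112 = 114/(1 + 7.14286·e^(−r·37)) → e^(−37r) = (1.01786 − 1)/7.14286 = 0.0025
r = −ln(0.0025)/37 = 5.99146/37

r ≈ 0.162 per year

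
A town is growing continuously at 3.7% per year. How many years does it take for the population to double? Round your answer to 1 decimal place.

doubling time = ln(2) / |r| = 0.69315 / 0.037

doubling time ≈ 18.7 years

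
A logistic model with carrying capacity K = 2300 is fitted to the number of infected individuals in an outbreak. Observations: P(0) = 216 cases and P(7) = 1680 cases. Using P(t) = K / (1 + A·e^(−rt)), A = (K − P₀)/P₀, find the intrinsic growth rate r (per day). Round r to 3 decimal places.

A = (2300 − 216)/216 = 9.64815
1680 = 2300/(1 + 9.64815·e^(−r·7)) → e^(−7r) = (1.36905 − 1)/9.64815 = 0.038251
r = −ln(0.038251)/7 = 3.2636/7

r ≈ 0.466 per day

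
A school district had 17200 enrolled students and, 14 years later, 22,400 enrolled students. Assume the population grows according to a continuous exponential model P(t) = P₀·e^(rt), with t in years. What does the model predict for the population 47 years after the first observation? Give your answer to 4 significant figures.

r = ln(22400/17200) / 14 ≈ 0.018868 per year
P(47) = 17200 · e^(0.018868·47) = 17200 · 2.42734 ≈ 41750.19

≈ 41,750 enrolled students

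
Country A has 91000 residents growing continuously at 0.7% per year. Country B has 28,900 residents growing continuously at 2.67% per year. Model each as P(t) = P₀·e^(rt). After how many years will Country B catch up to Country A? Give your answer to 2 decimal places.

t ≈ 58.22 years

91000·e^(0.007t) = 28900·e^(0.0267t)
91000/28900 = e^((0.0267 − 0.007)t) → ln(3.14879) = 0.0197·t
t = 1.14702 / 0.0197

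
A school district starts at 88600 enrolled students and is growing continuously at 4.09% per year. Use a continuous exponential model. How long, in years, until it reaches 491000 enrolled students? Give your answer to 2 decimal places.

491000 = 88600 · e^(0.0409·t)
t = ln(491000/88600) / 0.0409 = ln(5.54176) / 0.0409 = 1.71231 / 0.0409

t ≈ 41.87 years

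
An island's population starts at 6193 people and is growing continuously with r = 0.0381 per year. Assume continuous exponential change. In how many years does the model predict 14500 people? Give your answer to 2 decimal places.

14500 = 6193 · e^(0.0381·t)
t = ln(14500/6193) / 0.0381 = ln(2.34135) / 0.0381 = 0.85073 / 0.0381

t ≈ 22.33 years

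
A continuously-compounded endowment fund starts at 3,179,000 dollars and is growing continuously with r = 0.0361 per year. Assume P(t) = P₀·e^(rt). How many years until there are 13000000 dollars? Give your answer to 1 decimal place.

t ≈ 39.0 years

13000000 = 3179000 · e^(0.0361·t)
t = ln(13000000/3179000) / 0.0361 = ln(4.08934) / 0.0361 = 1.40838 / 0.0361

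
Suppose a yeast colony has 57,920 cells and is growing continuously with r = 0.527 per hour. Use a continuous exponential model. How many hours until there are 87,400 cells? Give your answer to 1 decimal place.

87400 = 57920 · e^(0.527·t)
t = ln(87400/57920) / 0.527 = ln(1.50898) / 0.527 = 0.41143 / 0.527

t ≈ 0.8 hours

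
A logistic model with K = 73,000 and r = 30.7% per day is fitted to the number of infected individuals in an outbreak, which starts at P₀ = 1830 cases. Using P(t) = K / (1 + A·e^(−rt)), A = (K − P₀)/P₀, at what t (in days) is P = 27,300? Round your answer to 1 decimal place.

t ≈ 10.2 days

A = (73000 − 1830)/1830 = 38.89071
27300 = 73000/(1 + 38.89071·e^(−0.307t)) → 1 + 38.89071·e^(−0.307t) = 2.67399
e^(−0.307t) = 0.043044 → t = ln(23.23231)/0.307 = 3.14554/0.307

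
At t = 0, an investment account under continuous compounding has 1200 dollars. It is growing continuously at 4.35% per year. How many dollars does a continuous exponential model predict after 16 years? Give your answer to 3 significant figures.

P(16) = 1200 · e^(0.0435·16) = 1200 · e^(0.696)
= 1200 · 2.00571 ≈ 2406.86

≈ 2,410 dollars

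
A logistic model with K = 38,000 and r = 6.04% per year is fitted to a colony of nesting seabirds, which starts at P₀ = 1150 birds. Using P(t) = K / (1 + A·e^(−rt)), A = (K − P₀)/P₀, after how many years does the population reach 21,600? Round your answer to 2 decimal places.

t ≈ 61.96 years

A = (38000 − 1150)/1150 = 32.04348
21600 = 38000/(1 + 32.04348·e^(−0.0604t)) → 1 + 32.04348·e^(−0.0604t) = 1.75926
e^(−0.0604t) = 0.023695 → t = ln(42.20361)/0.0604 = 3.74251/0.0604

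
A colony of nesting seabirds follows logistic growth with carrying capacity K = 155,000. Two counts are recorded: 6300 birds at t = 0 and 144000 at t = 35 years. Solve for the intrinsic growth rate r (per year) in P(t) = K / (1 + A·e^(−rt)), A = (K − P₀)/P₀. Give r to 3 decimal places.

r ≈ 0.164 per year

A = (155000 − 6300)/6300 = 23.60317
144000 = 155000/(1 + 23.60317·e^(−r·35)) → e^(−35r) = (1.07639 − 1)/23.60317 = 0.003236
r = −ln(0.003236)/35 = 5.7333/35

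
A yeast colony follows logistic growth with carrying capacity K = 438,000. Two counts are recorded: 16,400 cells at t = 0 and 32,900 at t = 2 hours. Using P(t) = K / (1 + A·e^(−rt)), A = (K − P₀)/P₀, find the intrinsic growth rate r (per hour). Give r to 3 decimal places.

A = (438000 − 16400)/16400 = 25.70732
32900 = 438000/(1 + 25.70732·e^(−r·2)) → e^(−2r) = (13.31307 − 1)/25.70732 = 0.478971
r = −ln(0.478971)/2 = 0.73611/2

r ≈ 0.368 per hour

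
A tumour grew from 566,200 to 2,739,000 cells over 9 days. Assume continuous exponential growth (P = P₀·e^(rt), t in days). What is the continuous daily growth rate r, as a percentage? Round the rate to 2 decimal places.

2739000 = 566200 · e^(r·9)
e^(9r) = 2739000/566200 = 4.83751
r = ln(4.83751) / 9 = 1.5764 / 9

r ≈ 17.52% per day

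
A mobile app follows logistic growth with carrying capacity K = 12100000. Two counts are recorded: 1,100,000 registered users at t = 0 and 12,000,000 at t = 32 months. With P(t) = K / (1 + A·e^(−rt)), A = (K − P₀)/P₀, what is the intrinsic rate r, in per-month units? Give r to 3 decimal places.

A = (12100000 − 1100000)/1100000 = 10
12000000 = 12100000/(1 + 10·e^(−r·32)) → e^(−32r) = (1.00833 − 1)/10 = 0.000833
r = −ln(0.000833)/32 = 7.09008/32

r ≈ 0.222 per month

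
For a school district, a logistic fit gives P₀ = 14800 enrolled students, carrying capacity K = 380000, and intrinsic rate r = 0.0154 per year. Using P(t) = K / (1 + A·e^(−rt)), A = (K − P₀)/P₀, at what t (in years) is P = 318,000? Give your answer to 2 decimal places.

A = (380000 − 14800)/14800 = 24.67568
318000 = 380000/(1 + 24.67568·e^(−0.0154t)) → 1 + 24.67568·e^(−0.0154t) = 1.19497
e^(−0.0154t) = 0.007901 → t = ln(126.56234)/0.0154 = 4.84073/0.0154

t ≈ 314.33 years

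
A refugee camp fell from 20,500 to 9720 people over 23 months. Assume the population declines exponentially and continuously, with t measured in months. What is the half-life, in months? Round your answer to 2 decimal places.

half-life ≈ 21.36 months

r = ln(9720/20500) / 23 = ln(0.47415) / 23 ≈ -0.032445 per month
half-life = ln 2 / |r| = 0.69315 / 0.032445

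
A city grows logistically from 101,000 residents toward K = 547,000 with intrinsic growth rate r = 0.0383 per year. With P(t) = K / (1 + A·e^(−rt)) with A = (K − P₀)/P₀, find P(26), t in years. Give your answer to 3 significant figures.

A = (547000 − 101000)/101000 = 4.41584
P(26) = 547000 / (1 + 4.41584·e^(−0.0383·26)) = 547000 / (1 + 4.41584·0.369428)
= 547000 / 2.63133 ≈ 207879.3

≈ 208,000 residents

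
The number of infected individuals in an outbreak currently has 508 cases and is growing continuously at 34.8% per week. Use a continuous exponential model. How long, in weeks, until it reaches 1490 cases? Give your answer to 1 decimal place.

t ≈ 3.1 weeks

1490 = 508 · e^(0.348·t)
t = ln(1490/508) / 0.348 = ln(2.93307) / 0.348 = 1.07605 / 0.348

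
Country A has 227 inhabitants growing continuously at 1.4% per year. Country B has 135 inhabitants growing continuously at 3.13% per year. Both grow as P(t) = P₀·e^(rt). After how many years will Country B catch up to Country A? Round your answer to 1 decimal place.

227·e^(0.014t) = 135·e^(0.0313t)
227/135 = e^((0.0313 − 0.014)t) → ln(1.68148) = 0.0173·t
t = 0.51968 / 0.0173

t ≈ 30.0 years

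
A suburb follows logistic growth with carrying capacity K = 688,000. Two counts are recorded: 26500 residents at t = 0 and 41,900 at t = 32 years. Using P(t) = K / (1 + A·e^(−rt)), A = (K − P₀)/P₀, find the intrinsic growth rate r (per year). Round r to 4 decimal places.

A = (688000 − 26500)/26500 = 24.96226
41900 = 688000/(1 + 24.96226·e^(−r·32)) → e^(−32r) = (16.42005 − 1)/24.96226 = 0.617734
r = −ln(0.617734)/32 = 0.4817/32

r ≈ 0.0151 per year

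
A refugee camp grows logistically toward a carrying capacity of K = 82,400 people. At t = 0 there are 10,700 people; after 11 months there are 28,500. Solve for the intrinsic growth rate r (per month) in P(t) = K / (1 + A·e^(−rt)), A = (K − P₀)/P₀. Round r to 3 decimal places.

r ≈ 0.115 per month

A = (82400 − 10700)/10700 = 6.70093
28500 = 82400/(1 + 6.70093·e^(−r·11)) → e^(−11r) = (2.89123 − 1)/6.70093 = 0.282233
r = −ln(0.282233)/11 = 1.26502/11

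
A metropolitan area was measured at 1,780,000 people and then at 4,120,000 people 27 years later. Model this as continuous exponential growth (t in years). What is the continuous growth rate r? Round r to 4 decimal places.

4120000 = 1780000 · e^(r·27)
e^(27r) = 4120000/1780000 = 2.31461
r = ln(2.31461) / 27 = 0.83924 / 27

r ≈ 0.0311 per year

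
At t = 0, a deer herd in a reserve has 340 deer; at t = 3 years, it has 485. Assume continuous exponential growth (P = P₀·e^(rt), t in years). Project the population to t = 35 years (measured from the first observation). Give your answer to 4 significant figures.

≈ 21,440 deer

r = ln(485/340) / 3 ≈ 0.118401 per year
P(35) = 340 · e^(0.118401·35) = 340 · 63.05694 ≈ 21439.36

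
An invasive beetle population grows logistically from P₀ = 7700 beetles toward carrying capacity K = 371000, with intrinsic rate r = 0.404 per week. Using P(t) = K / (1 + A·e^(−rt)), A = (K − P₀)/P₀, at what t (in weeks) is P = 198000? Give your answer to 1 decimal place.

t ≈ 9.9 weeks

A = (371000 − 7700)/7700 = 47.18182
198000 = 371000/(1 + 47.18182·e^(−0.404t)) → 1 + 47.18182·e^(−0.404t) = 1.87374
e^(−0.404t) = 0.018519 → t = ln(54)/0.404 = 3.98898/0.404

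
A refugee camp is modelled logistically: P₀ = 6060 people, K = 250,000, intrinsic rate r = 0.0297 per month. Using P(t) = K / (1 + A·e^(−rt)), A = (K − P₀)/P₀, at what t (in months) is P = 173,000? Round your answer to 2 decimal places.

t ≈ 151.67 months

A = (250000 − 6060)/6060 = 40.25413
173000 = 250000/(1 + 40.25413·e^(−0.0297t)) → 1 + 40.25413·e^(−0.0297t) = 1.44509
e^(−0.0297t) = 0.011057 → t = ln(90.44109)/0.0297 = 4.5047/0.0297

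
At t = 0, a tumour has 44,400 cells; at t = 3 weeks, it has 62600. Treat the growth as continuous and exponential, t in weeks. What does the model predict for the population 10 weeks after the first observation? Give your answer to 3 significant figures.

r = ln(62600/44400) / 3 ≈ 0.114509 per week
P(10) = 44400 · e^(0.114509·10) = 44400 · 3.14271 ≈ 139536.4

≈ 140,000 cells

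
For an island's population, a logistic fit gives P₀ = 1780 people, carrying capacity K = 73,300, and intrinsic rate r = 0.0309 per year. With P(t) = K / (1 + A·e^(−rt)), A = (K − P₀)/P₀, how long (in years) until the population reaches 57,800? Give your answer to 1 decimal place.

A = (73300 − 1780)/1780 = 40.17978
57800 = 73300/(1 + 40.17978·e^(−0.0309t)) → 1 + 40.17978·e^(−0.0309t) = 1.26817
e^(−0.0309t) = 0.006674 → t = ln(149.83168)/0.0309 = 5.00951/0.0309

t ≈ 162.1 years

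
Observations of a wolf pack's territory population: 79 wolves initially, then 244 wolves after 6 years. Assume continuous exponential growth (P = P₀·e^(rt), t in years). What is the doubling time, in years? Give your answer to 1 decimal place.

doubling time ≈ 3.7 years

r = ln(244/79) / 6 = ln(3.08861) / 6 ≈ 0.187953 per year
doubling time = ln 2 / |r| = 0.69315 / 0.187953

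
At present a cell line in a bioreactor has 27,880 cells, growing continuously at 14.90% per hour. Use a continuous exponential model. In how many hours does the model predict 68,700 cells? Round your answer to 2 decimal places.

68700 = 27880 · e^(0.149·t)
t = ln(68700/27880) / 0.149 = ln(2.46413) / 0.149 = 0.90184 / 0.149

t ≈ 6.05 hours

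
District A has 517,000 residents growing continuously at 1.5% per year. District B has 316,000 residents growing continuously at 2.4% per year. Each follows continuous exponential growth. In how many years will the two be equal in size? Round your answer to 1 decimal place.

517000·e^(0.015t) = 316000·e^(0.024t)
517000/316000 = e^((0.024 − 0.015)t) → ln(1.63608) = 0.009·t
t = 0.4923 / 0.009

t ≈ 54.7 years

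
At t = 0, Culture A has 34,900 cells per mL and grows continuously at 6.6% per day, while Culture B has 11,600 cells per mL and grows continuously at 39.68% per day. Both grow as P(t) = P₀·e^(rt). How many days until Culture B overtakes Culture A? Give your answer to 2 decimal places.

t ≈ 3.33 days

34900·e^(0.066t) = 11600·e^(0.3968t)
34900/11600 = e^((0.3968 − 0.066)t) → ln(3.00862) = 0.3308·t
t = 1.10148 / 0.3308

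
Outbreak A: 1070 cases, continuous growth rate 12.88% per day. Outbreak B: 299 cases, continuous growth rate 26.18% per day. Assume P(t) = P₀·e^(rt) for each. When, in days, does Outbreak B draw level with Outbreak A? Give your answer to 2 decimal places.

1070·e^(0.1288t) = 299·e^(0.2618t)
1070/299 = e^((0.2618 − 0.1288)t) → ln(3.5786) = 0.133·t
t = 1.27497 / 0.133

t ≈ 9.59 days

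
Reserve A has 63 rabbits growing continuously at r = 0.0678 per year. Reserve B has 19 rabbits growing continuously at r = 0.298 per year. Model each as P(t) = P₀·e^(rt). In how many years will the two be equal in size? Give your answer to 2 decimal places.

63·e^(0.0678t) = 19·e^(0.298t)
63/19 = e^((0.298 − 0.0678)t) → ln(3.31579) = 0.2302·t
t = 1.1987 / 0.2302

t ≈ 5.21 years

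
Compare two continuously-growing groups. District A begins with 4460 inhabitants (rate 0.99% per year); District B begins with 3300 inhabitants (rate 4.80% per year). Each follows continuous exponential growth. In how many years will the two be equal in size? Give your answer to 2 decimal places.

4460·e^(0.0099t) = 3300·e^(0.048t)
4460/3300 = e^((0.048 − 0.0099)t) → ln(1.35152) = 0.0381·t
t = 0.30123 / 0.0381

t ≈ 7.91 years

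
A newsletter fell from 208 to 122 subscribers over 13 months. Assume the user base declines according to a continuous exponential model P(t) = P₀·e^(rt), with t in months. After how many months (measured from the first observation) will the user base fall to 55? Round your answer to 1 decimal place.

r = ln(122/208) / 13 ≈ -0.04104 per month
t = ln(55/208) / r = -1.3302 / -0.04104 ≈ 32.413

t ≈ 32.4 months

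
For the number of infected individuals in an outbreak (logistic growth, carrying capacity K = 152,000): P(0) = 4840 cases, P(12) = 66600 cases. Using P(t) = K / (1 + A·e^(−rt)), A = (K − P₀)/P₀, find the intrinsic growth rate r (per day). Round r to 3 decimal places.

A = (152000 − 4840)/4840 = 30.40496
66600 = 152000/(1 + 30.40496·e^(−r·12)) → e^(−12r) = (2.28228 − 1)/30.40496 = 0.042173
r = −ln(0.042173)/12 = 3.16596/12

r ≈ 0.264 per day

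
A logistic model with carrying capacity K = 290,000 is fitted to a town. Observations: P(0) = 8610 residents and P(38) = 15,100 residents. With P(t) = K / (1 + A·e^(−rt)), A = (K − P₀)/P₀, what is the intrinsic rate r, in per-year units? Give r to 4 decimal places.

r ≈ 0.0154 per year

A = (290000 − 8610)/8610 = 32.68177
15100 = 290000/(1 + 32.68177·e^(−r·38)) → e^(−38r) = (19.2053 − 1)/32.68177 = 0.557048
r = −ln(0.557048)/38 = 0.5851/38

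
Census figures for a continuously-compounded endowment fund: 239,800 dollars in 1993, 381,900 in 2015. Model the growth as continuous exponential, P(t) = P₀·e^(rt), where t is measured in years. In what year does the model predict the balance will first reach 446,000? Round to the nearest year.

r = ln(381900/239800) / 22 = 0.46535/22 ≈ 0.021152 per year
t = ln(446000/239800) / r = 0.62051/0.021152 ≈ 29.34 years after 1993

year 2022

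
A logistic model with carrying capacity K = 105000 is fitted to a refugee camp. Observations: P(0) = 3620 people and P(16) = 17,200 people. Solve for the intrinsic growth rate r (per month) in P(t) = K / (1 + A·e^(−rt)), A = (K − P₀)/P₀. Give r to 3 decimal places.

A = (105000 − 3620)/3620 = 28.00552
17200 = 105000/(1 + 28.00552·e^(−r·16)) → e^(−16r) = (6.10465 − 1)/28.00552 = 0.182273
r = −ln(0.182273)/16 = 1.70225/16

r ≈ 0.106 per month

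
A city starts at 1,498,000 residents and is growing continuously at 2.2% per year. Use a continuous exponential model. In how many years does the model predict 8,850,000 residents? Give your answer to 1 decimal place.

8850000 = 1498000 · e^(0.022·t)
t = ln(8850000/1498000) / 0.022 = ln(5.90788) / 0.022 = 1.77629 / 0.022

t ≈ 80.7 years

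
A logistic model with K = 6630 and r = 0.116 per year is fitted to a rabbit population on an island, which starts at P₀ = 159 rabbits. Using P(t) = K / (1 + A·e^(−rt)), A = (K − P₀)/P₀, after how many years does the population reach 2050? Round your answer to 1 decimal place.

t ≈ 25.0 years

A = (6630 − 159)/159 = 40.69811
2050 = 6630/(1 + 40.69811·e^(−0.116t)) → 1 + 40.69811·e^(−0.116t) = 3.23415
e^(−0.116t) = 0.054896 → t = ln(18.2164)/0.116 = 2.90232/0.116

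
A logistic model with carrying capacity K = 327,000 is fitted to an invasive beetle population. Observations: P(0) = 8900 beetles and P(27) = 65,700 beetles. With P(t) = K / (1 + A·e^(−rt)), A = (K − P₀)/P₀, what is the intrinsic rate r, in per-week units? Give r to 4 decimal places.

r ≈ 0.0813 per week

A = (327000 − 8900)/8900 = 35.74157
65700 = 327000/(1 + 35.74157·e^(−r·27)) → e^(−27r) = (4.97717 − 1)/35.74157 = 0.111276
r = −ln(0.111276)/27 = 2.19574/27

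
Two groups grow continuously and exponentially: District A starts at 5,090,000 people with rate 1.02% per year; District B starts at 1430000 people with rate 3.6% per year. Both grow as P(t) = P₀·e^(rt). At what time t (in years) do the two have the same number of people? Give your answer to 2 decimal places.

5090000·e^(0.0102t) = 1430000·e^(0.036t)
5090000/1430000 = e^((0.036 − 0.0102)t) → ln(3.55944) = 0.0258·t
t = 1.2696 / 0.0258

t ≈ 49.21 years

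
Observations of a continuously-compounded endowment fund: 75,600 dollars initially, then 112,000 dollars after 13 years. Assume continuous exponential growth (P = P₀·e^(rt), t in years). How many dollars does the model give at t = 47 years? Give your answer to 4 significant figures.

≈ 313,100 dollars

r = ln(112000/75600) / 13 ≈ 0.030234 per year
P(47) = 75600 · e^(0.030234·47) = 75600 · 4.14126 ≈ 313079.27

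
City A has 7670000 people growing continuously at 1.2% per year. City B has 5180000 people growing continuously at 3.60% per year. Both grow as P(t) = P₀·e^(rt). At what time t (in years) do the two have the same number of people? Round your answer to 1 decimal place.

7670000·e^(0.012t) = 5180000·e^(0.036t)
7670000/5180000 = e^((0.036 − 0.012)t) → ln(1.48069) = 0.024·t
t = 0.39251 / 0.024

t ≈ 16.4 years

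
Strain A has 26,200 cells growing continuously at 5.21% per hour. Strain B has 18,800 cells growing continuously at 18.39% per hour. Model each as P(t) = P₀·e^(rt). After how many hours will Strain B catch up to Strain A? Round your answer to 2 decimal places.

26200·e^(0.0521t) = 18800·e^(0.1839t)
26200/18800 = e^((0.1839 − 0.0521)t) → ln(1.39362) = 0.1318·t
t = 0.3319 / 0.1318

t ≈ 2.52 hours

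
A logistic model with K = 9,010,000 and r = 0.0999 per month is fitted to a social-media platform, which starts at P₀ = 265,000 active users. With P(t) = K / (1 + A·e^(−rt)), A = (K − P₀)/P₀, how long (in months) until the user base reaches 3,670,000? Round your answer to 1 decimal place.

A = (9010000 − 265000)/265000 = 33
3670000 = 9010000/(1 + 33·e^(−0.0999t)) → 1 + 33·e^(−0.0999t) = 2.45504
e^(−0.0999t) = 0.044092 → t = ln(22.67978)/0.0999 = 3.12147/0.0999

t ≈ 31.2 months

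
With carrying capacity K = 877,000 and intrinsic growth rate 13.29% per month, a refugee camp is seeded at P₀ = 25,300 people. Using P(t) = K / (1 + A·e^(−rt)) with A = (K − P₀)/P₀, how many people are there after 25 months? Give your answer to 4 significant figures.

A = (877000 − 25300)/25300 = 33.66403
P(25) = 877000 / (1 + 33.66403·e^(−0.1329·25)) = 877000 / (1 + 33.66403·0.036063)
= 877000 / 2.21401 ≈ 396113.62

≈ 396,100 people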